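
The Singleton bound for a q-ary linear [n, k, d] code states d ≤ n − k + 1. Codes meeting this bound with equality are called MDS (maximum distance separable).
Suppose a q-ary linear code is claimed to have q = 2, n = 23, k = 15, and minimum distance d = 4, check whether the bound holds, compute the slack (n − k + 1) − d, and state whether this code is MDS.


Singleton RHS = n − k + 1 = 9, slack = 5, bound satisfied, not MDS.

Singleton bound: d ≤ n − k + 1.
Here n = 23, k = 15, so n − k + 1 = 9.
Given d = 4, check d ≤ 9: YES.
Slack = (n − k + 1) − d = 5.
The code is NOT MDS (slack = 5 > 0).
Description: the claimed parameters are [23, 15, 4]_2; such a code would be non-MDS.


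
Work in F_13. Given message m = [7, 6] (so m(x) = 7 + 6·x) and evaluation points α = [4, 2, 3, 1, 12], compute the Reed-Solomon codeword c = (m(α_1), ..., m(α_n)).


c = [5, 6, 12, 0, 1]

Message polynomial: m(x) = 7 + 6·x (mod 13).
For each evaluation point α_i, compute m(α_i) mod 13:
  α_1 = 4: Horner steps 6 → 5, so m(4) = 5.
  α_2 = 2: Horner steps 6 → 6, so m(2) = 6.
  α_3 = 3: Horner steps 6 → 12, so m(3) = 12.
  α_4 = 1: Horner steps 6 → 0, so m(1) = 0.
  α_5 = 12: Horner steps 6 → 1, so m(12) = 1.
Codeword c = [5, 6, 12, 0, 1] ∈ F_13^5.


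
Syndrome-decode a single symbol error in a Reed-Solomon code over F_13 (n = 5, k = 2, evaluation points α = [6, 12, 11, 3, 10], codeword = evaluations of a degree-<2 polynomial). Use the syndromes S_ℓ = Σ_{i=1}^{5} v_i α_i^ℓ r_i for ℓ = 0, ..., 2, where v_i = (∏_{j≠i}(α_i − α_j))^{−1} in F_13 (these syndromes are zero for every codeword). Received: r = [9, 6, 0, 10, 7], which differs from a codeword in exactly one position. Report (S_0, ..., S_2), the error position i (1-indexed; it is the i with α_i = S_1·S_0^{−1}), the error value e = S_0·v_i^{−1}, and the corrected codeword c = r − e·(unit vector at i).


S = (8, 11, 7), error at position 4, error magnitude e = 6, c = [9, 6, 0, 4, 7].

Step 1: column multipliers v_i = (∏_{j≠i}(α_i − α_j))^{−1} mod 13.
  i = 1 (α = 6): (6−12)(6−11)(6−3)(6−10) = (−6)·(−5)·3·(−4) = −360 ≡ 4, so v_1 = 4^{−1} = 10 (mod 13).
  i = 2 (α = 12): (12−6)(12−11)(12−3)(12−10) = 6·1·9·2 = 108 ≡ 4, so v_2 = 4^{−1} = 10 (mod 13).
  i = 3 (α = 11): (11−6)(11−12)(11−3)(11−10) = 5·(−1)·8·1 = −40 ≡ 12, so v_3 = 12^{−1} = 12 (mod 13).
  i = 4 (α = 3): (3−6)(3−12)(3−11)(3−10) = (−3)·(−9)·(−8)·(−7) = 1512 ≡ 4, so v_4 = 4^{−1} = 10 (mod 13).
  i = 5 (α = 10): (10−6)(10−12)(10−11)(10−3) = 4·(−2)·(−1)·7 = 56 ≡ 4, so v_5 = 4^{−1} = 10 (mod 13).
  v = [10, 10, 12, 10, 10].
Step 2: syndromes of r = [9, 6, 0, 10, 7] (all sums mod 13).
  S_0 = Σ v_i r_i = 10·9 + 10·6 + 12·0 + 10·10 + 10·7 = 320 ≡ 8.
  S_1 = Σ v_i α_i r_i = 10·6·9 + 10·12·6 + 12·11·0 + 10·3·10 + 10·10·7 = 2260 ≡ 11.
  α_i^2 mod 13 = [10, 1, 4, 9, 9].
  S_2 = Σ v_i α_i^2 r_i = 10·10·9 + 10·1·6 + 12·4·0 + 10·9·10 + 10·9·7 = 2490 ≡ 7.
  S = (8, 11, 7) ≠ 0, so r is not a codeword (an error is present).
Step 3: locate the error. For a single error e at position i, S_ℓ = v_i·e·α_i^ℓ, so α_err = S_1/S_0.
  S_0^{−1} = 8^{−1} = 5 (mod 13), so α_err = 11·5 = 55 ≡ 3 = α_4. Error position i = 4.
  Consistency check: S_2/S_1 = 7·6 = 42 ≡ 3 = α_err ✓ (single-error assumption holds).
Step 4: error magnitude e = S_0/v_4 = S_0·∏_{j≠4}(α_4 − α_j) = 8·4 = 32 ≡ 6 (mod 13).
Step 5: correct position 4: c_4 = r_4 − e = 10 − 6 ≡ 4 (mod 13). Hence c = [9, 6, 0, 4, 7].
  Check: interpolating c through the α_i gives m(x) = 12 + 6·x (degree < 2) with m(α_i) = c_i for every i, so c is indeed a codeword.


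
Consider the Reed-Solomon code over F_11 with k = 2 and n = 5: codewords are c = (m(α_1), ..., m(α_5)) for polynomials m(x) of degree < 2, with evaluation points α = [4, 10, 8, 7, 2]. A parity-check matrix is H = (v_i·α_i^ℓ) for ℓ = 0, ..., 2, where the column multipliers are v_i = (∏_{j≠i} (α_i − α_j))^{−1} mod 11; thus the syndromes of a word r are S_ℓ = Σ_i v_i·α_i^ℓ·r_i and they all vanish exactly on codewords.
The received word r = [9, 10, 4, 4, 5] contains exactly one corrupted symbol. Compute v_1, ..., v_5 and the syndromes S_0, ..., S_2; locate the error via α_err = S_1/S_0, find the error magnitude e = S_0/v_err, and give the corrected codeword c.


S = (6, 4, 10), error at position 3, error magnitude e = 9, c = [9, 10, 6, 4, 5].

Step 1: column multipliers v_i = (∏_{j≠i}(α_i − α_j))^{−1} mod 11.
  i = 1 (α = 4): (4−10)(4−8)(4−7)(4−2) = (−6)·(−4)·(−3)·2 = −144 ≡ 10, so v_1 = 10^{−1} = 10 (mod 11).
  i = 2 (α = 10): (10−4)(10−8)(10−7)(10−2) = 6·2·3·8 = 288 ≡ 2, so v_2 = 2^{−1} = 6 (mod 11).
  i = 3 (α = 8): (8−4)(8−10)(8−7)(8−2) = 4·(−2)·1·6 = −48 ≡ 7, so v_3 = 7^{−1} = 8 (mod 11).
  i = 4 (α = 7): (7−4)(7−10)(7−8)(7−2) = 3·(−3)·(−1)·5 = 45 ≡ 1, so v_4 = 1^{−1} = 1 (mod 11).
  i = 5 (α = 2): (2−4)(2−10)(2−8)(2−7) = (−2)·(−8)·(−6)·(−5) = 480 ≡ 7, so v_5 = 7^{−1} = 8 (mod 11).
  v = [10, 6, 8, 1, 8].
Step 2: syndromes of r = [9, 10, 4, 4, 5] (all sums mod 11).
  S_0 = Σ v_i r_i = 10·9 + 6·10 + 8·4 + 1·4 + 8·5 = 226 ≡ 6.
  S_1 = Σ v_i α_i r_i = 10·4·9 + 6·10·10 + 8·8·4 + 1·7·4 + 8·2·5 = 1324 ≡ 4.
  α_i^2 mod 11 = [5, 1, 9, 5, 4].
  S_2 = Σ v_i α_i^2 r_i = 10·5·9 + 6·1·10 + 8·9·4 + 1·5·4 + 8·4·5 = 978 ≡ 10.
  S = (6, 4, 10) ≠ 0, so r is not a codeword (an error is present).
Step 3: locate the error. For a single error e at position i, S_ℓ = v_i·e·α_i^ℓ, so α_err = S_1/S_0.
  S_0^{−1} = 6^{−1} = 2 (mod 11), so α_err = 4·2 = 8 ≡ 8 = α_3. Error position i = 3.
  Consistency check: S_2/S_1 = 10·3 = 30 ≡ 8 = α_err ✓ (single-error assumption holds).
Step 4: error magnitude e = S_0/v_3 = S_0·∏_{j≠3}(α_3 − α_j) = 6·7 = 42 ≡ 9 (mod 11).
Step 5: correct position 3: c_3 = r_3 − e = 4 − 9 ≡ 6 (mod 11). Hence c = [9, 10, 6, 4, 5].
  Check: interpolating c through the α_i gives m(x) = 1 + 2·x (degree < 2) with m(α_i) = c_i for every i, so c is indeed a codeword.


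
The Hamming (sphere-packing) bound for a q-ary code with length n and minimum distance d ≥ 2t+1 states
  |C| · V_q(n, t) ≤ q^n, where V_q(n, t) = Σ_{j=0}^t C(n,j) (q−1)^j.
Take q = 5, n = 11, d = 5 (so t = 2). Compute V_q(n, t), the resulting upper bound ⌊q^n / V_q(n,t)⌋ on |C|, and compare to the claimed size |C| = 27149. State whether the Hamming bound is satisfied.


V_q(n, t) = 925, q^n = 48828125, Hamming bound = 52787, |C| = 27149 ≤ bound (satisfied).

Step 1: Compute V_q(n, t) = Σ_{j=0}^2 C(n, j) (q−1)^j.
  j = 0: C(11,0)·(4)^0 = 1·1 = 1.
  j = 1: C(11,1)·(4)^1 = 11·4 = 44.
  j = 2: C(11,2)·(4)^2 = 55·16 = 880.
  V_q(n, t) = 1 + 44 + 880 = 925.
Step 2: q^n = 5^11 = 48828125.
Step 3: Hamming bound ⌊q^n / V_q(n,t)⌋ = ⌊48828125/925⌋ = 52787.
Step 4: Compare |C| = 27149 to 52787: satisfied.
The claimed |C| lies below the Hamming bound.


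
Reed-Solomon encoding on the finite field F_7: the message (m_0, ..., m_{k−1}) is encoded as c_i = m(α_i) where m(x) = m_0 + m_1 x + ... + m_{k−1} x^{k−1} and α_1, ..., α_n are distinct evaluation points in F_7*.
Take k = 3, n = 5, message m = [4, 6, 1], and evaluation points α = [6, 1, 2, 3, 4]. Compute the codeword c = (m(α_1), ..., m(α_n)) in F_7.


c = [6, 4, 6, 3, 2]

Message polynomial: m(x) = 4 + 6·x + 1·x^2 (mod 7).
For each evaluation point α_i, compute m(α_i) mod 7:
  α_1 = 6: Horner steps 1 → 5 → 6, so m(6) = 6.
  α_2 = 1: Horner steps 1 → 0 → 4, so m(1) = 4.
  α_3 = 2: Horner steps 1 → 1 → 6, so m(2) = 6.
  α_4 = 3: Horner steps 1 → 2 → 3, so m(3) = 3.
  α_5 = 4: Horner steps 1 → 3 → 2, so m(4) = 2.
Codeword c = [6, 4, 6, 3, 2] ∈ F_7^5.


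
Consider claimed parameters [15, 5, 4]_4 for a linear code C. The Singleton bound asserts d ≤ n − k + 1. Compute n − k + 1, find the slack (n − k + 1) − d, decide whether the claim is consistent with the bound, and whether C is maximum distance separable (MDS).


Singleton RHS = n − k + 1 = 11, slack = 7, bound satisfied, not MDS.

Singleton bound: d ≤ n − k + 1.
Here n = 15, k = 5, so n − k + 1 = 11.
Given d = 4, check d ≤ 11: YES.
Slack = (n − k + 1) − d = 7.
The code is NOT MDS (slack = 7 > 0).
Description: the claimed parameters are [15, 5, 4]_4; such a code would be non-MDS.


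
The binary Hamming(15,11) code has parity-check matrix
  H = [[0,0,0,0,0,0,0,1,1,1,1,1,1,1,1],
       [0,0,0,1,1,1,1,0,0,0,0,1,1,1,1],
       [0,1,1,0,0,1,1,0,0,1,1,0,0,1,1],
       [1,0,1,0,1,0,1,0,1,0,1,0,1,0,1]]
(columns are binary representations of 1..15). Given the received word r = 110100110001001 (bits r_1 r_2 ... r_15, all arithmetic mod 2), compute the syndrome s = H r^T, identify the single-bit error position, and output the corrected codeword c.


s = (1, 0, 1, 1)^T, error position = 11, corrected codeword c = 110100110011001

Compute s = H r^T mod 2 one row at a time:
  s_1 = 1 + 0 + 0 + 0 + 1 + 0 + 0 + 1 = 3 ≡ 1 (mod 2).
  s_2 = 1 + 0 + 0 + 1 + 1 + 0 + 0 + 1 = 4 ≡ 0 (mod 2).
  s_3 = 1 + 0 + 0 + 1 + 0 + 0 + 0 + 1 = 3 ≡ 1 (mod 2).
  s_4 = 1 + 0 + 0 + 1 + 0 + 0 + 0 + 1 = 3 ≡ 1 (mod 2).
s = (1, 0, 1, 1)^T — this equals column 11 of H (binary 1011), so error is at position 11.
Correct: flip bit 11 of r = 110100110001001 to get c = 110100110011001.


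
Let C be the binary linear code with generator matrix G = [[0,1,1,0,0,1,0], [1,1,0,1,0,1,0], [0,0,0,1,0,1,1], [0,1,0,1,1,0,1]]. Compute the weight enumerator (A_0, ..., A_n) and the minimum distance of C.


Weight distribution: A_0 = 1, A_2 = 1, A_3 = 6, A_4 = 5, A_5 = 2, A_6 = 1. Minimum distance d = 2.

Enumerate all 2^4 = 16 messages m ∈ F_2^4.
For each, compute codeword c = mG in F_2^7, then tally its weight.
  m = 0000 → c = 0000000, weight = 0.
  m = 1000 → c = 0110010, weight = 3.
  m = 0100 → c = 1101010, weight = 4.
  m = 1100 → c = 1011000, weight = 3.
  m = 0010 → c = 0001011, weight = 3.
  m = 1010 → c = 0111001, weight = 4.
  m = 0110 → c = 1100001, weight = 3.
  m = 1110 → c = 1010011, weight = 4.
  m = 0001 → c = 0101101, weight = 4.
  m = 1001 → c = 0011111, weight = 5.
  m = 0101 → c = 1000111, weight = 4.
  m = 1101 → c = 1110101, weight = 5.
  m = 0011 → c = 0100110, weight = 3.
  m = 1011 → c = 0010100, weight = 2.
  m = 0111 → c = 1001100, weight = 3.
  m = 1111 → c = 1111110, weight = 6.
Tally weights:
  weight 0: 1 codewords.
  weight 2: 1 codewords.
  weight 3: 6 codewords.
  weight 4: 5 codewords.
  weight 5: 2 codewords.
  weight 6: 1 codewords.
Minimum distance d = smallest w > 0 with A_w > 0 = 2.
Sanity: Σ A_w = 16 = 2^4 = 16 ✓.


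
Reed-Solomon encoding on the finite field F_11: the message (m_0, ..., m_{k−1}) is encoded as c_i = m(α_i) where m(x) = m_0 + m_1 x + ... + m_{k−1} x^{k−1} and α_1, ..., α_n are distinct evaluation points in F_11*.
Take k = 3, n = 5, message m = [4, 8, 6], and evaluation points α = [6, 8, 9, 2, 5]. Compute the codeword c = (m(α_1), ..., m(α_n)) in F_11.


c = [4, 1, 1, 0, 7]

Message polynomial: m(x) = 4 + 8·x + 6·x^2 (mod 11).
For each evaluation point α_i, compute m(α_i) mod 11:
  α_1 = 6: Horner steps 6 → 0 → 4, so m(6) = 4.
  α_2 = 8: Horner steps 6 → 1 → 1, so m(8) = 1.
  α_3 = 9: Horner steps 6 → 7 → 1, so m(9) = 1.
  α_4 = 2: Horner steps 6 → 9 → 0, so m(2) = 0.
  α_5 = 5: Horner steps 6 → 5 → 7, so m(5) = 7.
Codeword c = [4, 1, 1, 0, 7] ∈ F_11^5.


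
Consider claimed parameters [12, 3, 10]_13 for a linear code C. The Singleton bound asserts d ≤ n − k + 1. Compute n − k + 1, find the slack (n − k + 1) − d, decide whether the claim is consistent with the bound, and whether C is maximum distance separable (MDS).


Singleton RHS = n − k + 1 = 10, slack = 0, bound satisfied, MDS.

Singleton bound: d ≤ n − k + 1.
Here n = 12, k = 3, so n − k + 1 = 10.
Given d = 10, check d ≤ 10: YES.
Slack = (n − k + 1) − d = 0.
The code is MDS (slack = 0).
Description: the claimed parameters are [12, 3, 10]_13; such a code would be MDS (meets Singleton bound).


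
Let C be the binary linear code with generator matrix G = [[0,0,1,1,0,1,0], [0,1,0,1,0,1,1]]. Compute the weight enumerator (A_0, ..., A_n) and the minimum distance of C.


Weight distribution: A_0 = 1, A_3 = 2, A_4 = 1. Minimum distance d = 3.

Enumerate all 2^2 = 4 messages m ∈ F_2^2.
For each, compute codeword c = mG in F_2^7, then tally its weight.
  m = 00 → c = 0000000, weight = 0.
  m = 10 → c = 0011010, weight = 3.
  m = 01 → c = 0101011, weight = 4.
  m = 11 → c = 0110001, weight = 3.
Tally weights:
  weight 0: 1 codewords.
  weight 3: 2 codewords.
  weight 4: 1 codewords.
Minimum distance d = smallest w > 0 with A_w > 0 = 3.
Sanity: Σ A_w = 4 = 2^2 = 4 ✓.


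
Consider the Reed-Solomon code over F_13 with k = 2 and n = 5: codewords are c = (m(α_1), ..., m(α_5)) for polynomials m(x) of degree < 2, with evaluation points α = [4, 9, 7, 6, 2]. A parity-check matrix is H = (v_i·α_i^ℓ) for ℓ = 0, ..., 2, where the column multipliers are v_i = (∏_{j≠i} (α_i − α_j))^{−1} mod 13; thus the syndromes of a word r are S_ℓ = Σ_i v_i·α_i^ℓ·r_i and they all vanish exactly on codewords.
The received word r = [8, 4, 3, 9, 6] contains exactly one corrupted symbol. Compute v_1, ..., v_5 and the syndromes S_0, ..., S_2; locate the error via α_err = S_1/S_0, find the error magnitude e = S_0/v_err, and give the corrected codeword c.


S = (11, 9, 5), error at position 5, error magnitude e = 12, c = [8, 4, 3, 9, 7].

Step 1: column multipliers v_i = (∏_{j≠i}(α_i − α_j))^{−1} mod 13.
  i = 1 (α = 4): (4−9)(4−7)(4−6)(4−2) = (−5)·(−3)·(−2)·2 = −60 ≡ 5, so v_1 = 5^{−1} = 8 (mod 13).
  i = 2 (α = 9): (9−4)(9−7)(9−6)(9−2) = 5·2·3·7 = 210 ≡ 2, so v_2 = 2^{−1} = 7 (mod 13).
  i = 3 (α = 7): (7−4)(7−9)(7−6)(7−2) = 3·(−2)·1·5 = −30 ≡ 9, so v_3 = 9^{−1} = 3 (mod 13).
  i = 4 (α = 6): (6−4)(6−9)(6−7)(6−2) = 2·(−3)·(−1)·4 = 24 ≡ 11, so v_4 = 11^{−1} = 6 (mod 13).
  i = 5 (α = 2): (2−4)(2−9)(2−7)(2−6) = (−2)·(−7)·(−5)·(−4) = 280 ≡ 7, so v_5 = 7^{−1} = 2 (mod 13).
  v = [8, 7, 3, 6, 2].
Step 2: syndromes of r = [8, 4, 3, 9, 6] (all sums mod 13).
  S_0 = Σ v_i r_i = 8·8 + 7·4 + 3·3 + 6·9 + 2·6 = 167 ≡ 11.
  S_1 = Σ v_i α_i r_i = 8·4·8 + 7·9·4 + 3·7·3 + 6·6·9 + 2·2·6 = 919 ≡ 9.
  α_i^2 mod 13 = [3, 3, 10, 10, 4].
  S_2 = Σ v_i α_i^2 r_i = 8·3·8 + 7·3·4 + 3·10·3 + 6·10·9 + 2·4·6 = 954 ≡ 5.
  S = (11, 9, 5) ≠ 0, so r is not a codeword (an error is present).
Step 3: locate the error. For a single error e at position i, S_ℓ = v_i·e·α_i^ℓ, so α_err = S_1/S_0.
  S_0^{−1} = 11^{−1} = 6 (mod 13), so α_err = 9·6 = 54 ≡ 2 = α_5. Error position i = 5.
  Consistency check: S_2/S_1 = 5·3 = 15 ≡ 2 = α_err ✓ (single-error assumption holds).
Step 4: error magnitude e = S_0/v_5 = S_0·∏_{j≠5}(α_5 − α_j) = 11·7 = 77 ≡ 12 (mod 13).
Step 5: correct position 5: c_5 = r_5 − e = 6 − 12 ≡ 7 (mod 13). Hence c = [8, 4, 3, 9, 7].
  Check: interpolating c through the α_i gives m(x) = 6 + 7·x (degree < 2) with m(α_i) = c_i for every i, so c is indeed a codeword.


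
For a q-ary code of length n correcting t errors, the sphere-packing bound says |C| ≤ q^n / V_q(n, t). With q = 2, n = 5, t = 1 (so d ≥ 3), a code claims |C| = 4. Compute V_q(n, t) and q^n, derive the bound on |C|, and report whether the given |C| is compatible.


V_q(n, t) = 6, q^n = 32, Hamming bound = 5, |C| = 4 ≤ bound (satisfied).

Step 1: Compute V_q(n, t) = Σ_{j=0}^1 C(n, j) (q−1)^j.
  j = 0: C(5,0)·(1)^0 = 1·1 = 1.
  j = 1: C(5,1)·(1)^1 = 5·1 = 5.
  V_q(n, t) = 1 + 5 = 6.
Step 2: q^n = 2^5 = 32.
Step 3: Hamming bound ⌊q^n / V_q(n,t)⌋ = ⌊32/6⌋ = 5.
Step 4: Compare |C| = 4 to 5: satisfied.
The claimed |C| lies below the Hamming bound.


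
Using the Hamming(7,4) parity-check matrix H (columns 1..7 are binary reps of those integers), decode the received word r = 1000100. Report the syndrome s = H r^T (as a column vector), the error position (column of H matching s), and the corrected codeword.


s = (1, 0, 0)^T, error position = 4, corrected codeword c = 1001100

Compute s = H r^T mod 2 one row at a time:
  s_1 = 0 + 1 + 0 + 0 = 1 ≡ 1 (mod 2).
  s_2 = 0 + 0 + 0 + 0 = 0 ≡ 0 (mod 2).
  s_3 = 1 + 0 + 1 + 0 = 2 ≡ 0 (mod 2).
s = (1, 0, 0)^T — this equals column 4 of H (binary 100), so error is at position 4.
Correct: flip bit 4 of r = 1000100 to get c = 1001100.


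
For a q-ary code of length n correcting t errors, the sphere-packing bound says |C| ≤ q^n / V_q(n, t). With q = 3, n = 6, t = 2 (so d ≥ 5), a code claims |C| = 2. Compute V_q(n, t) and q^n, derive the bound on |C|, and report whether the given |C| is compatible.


V_q(n, t) = 73, q^n = 729, Hamming bound = 9, |C| = 2 ≤ bound (satisfied).

Step 1: Compute V_q(n, t) = Σ_{j=0}^2 C(n, j) (q−1)^j.
  j = 0: C(6,0)·(2)^0 = 1·1 = 1.
  j = 1: C(6,1)·(2)^1 = 6·2 = 12.
  j = 2: C(6,2)·(2)^2 = 15·4 = 60.
  V_q(n, t) = 1 + 12 + 60 = 73.
Step 2: q^n = 3^6 = 729.
Step 3: Hamming bound ⌊q^n / V_q(n,t)⌋ = ⌊729/73⌋ = 9.
Step 4: Compare |C| = 2 to 9: satisfied.
The claimed |C| lies below the Hamming bound.


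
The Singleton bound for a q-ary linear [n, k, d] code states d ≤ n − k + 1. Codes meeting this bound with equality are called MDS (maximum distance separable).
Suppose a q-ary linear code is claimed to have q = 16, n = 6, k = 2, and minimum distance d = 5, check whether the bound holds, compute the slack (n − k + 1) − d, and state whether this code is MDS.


Singleton RHS = n − k + 1 = 5, slack = 0, bound satisfied, MDS.

Singleton bound: d ≤ n − k + 1.
Here n = 6, k = 2, so n − k + 1 = 5.
Given d = 5, check d ≤ 5: YES.
Slack = (n − k + 1) − d = 0.
The code is MDS (slack = 0).
Description: the claimed parameters are [6, 2, 5]_16; such a code would be MDS (meets Singleton bound).


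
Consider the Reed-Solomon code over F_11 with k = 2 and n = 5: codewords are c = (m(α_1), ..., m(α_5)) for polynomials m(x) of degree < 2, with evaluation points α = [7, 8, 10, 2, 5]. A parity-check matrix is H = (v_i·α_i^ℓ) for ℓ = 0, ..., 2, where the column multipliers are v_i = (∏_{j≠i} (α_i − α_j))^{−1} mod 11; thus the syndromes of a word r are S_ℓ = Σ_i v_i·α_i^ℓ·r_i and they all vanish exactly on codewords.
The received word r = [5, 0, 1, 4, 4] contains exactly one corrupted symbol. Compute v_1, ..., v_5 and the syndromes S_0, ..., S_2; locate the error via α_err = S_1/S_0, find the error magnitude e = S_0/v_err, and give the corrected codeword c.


S = (8, 5, 10), error at position 4, error magnitude e = 7, c = [5, 0, 1, 8, 4].

Step 1: column multipliers v_i = (∏_{j≠i}(α_i − α_j))^{−1} mod 11.
  i = 1 (α = 7): (7−8)(7−10)(7−2)(7−5) = (−1)·(−3)·5·2 = 30 ≡ 8, so v_1 = 8^{−1} = 7 (mod 11).
  i = 2 (α = 8): (8−7)(8−10)(8−2)(8−5) = 1·(−2)·6·3 = −36 ≡ 8, so v_2 = 8^{−1} = 7 (mod 11).
  i = 3 (α = 10): (10−7)(10−8)(10−2)(10−5) = 3·2·8·5 = 240 ≡ 9, so v_3 = 9^{−1} = 5 (mod 11).
  i = 4 (α = 2): (2−7)(2−8)(2−10)(2−5) = (−5)·(−6)·(−8)·(−3) = 720 ≡ 5, so v_4 = 5^{−1} = 9 (mod 11).
  i = 5 (α = 5): (5−7)(5−8)(5−10)(5−2) = (−2)·(−3)·(−5)·3 = −90 ≡ 9, so v_5 = 9^{−1} = 5 (mod 11).
  v = [7, 7, 5, 9, 5].
Step 2: syndromes of r = [5, 0, 1, 4, 4] (all sums mod 11).
  S_0 = Σ v_i r_i = 7·5 + 7·0 + 5·1 + 9·4 + 5·4 = 96 ≡ 8.
  S_1 = Σ v_i α_i r_i = 7·7·5 + 7·8·0 + 5·10·1 + 9·2·4 + 5·5·4 = 467 ≡ 5.
  α_i^2 mod 11 = [5, 9, 1, 4, 3].
  S_2 = Σ v_i α_i^2 r_i = 7·5·5 + 7·9·0 + 5·1·1 + 9·4·4 + 5·3·4 = 384 ≡ 10.
  S = (8, 5, 10) ≠ 0, so r is not a codeword (an error is present).
Step 3: locate the error. For a single error e at position i, S_ℓ = v_i·e·α_i^ℓ, so α_err = S_1/S_0.
  S_0^{−1} = 8^{−1} = 7 (mod 11), so α_err = 5·7 = 35 ≡ 2 = α_4. Error position i = 4.
  Consistency check: S_2/S_1 = 10·9 = 90 ≡ 2 = α_err ✓ (single-error assumption holds).
Step 4: error magnitude e = S_0/v_4 = S_0·∏_{j≠4}(α_4 − α_j) = 8·5 = 40 ≡ 7 (mod 11).
Step 5: correct position 4: c_4 = r_4 − e = 4 − 7 ≡ 8 (mod 11). Hence c = [5, 0, 1, 8, 4].
  Check: interpolating c through the α_i gives m(x) = 7 + 6·x (degree < 2) with m(α_i) = c_i for every i, so c is indeed a codeword.


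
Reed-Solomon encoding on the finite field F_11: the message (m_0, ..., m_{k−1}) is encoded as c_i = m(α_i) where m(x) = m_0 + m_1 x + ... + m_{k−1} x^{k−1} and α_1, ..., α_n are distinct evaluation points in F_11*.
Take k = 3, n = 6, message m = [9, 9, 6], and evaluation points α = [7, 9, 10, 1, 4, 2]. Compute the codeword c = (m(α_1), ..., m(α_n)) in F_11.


c = [3, 4, 6, 2, 9, 7]

Message polynomial: m(x) = 9 + 9·x + 6·x^2 (mod 11).
For each evaluation point α_i, compute m(α_i) mod 11:
  α_1 = 7: Horner steps 6 → 7 → 3, so m(7) = 3.
  α_2 = 9: Horner steps 6 → 8 → 4, so m(9) = 4.
  α_3 = 10: Horner steps 6 → 3 → 6, so m(10) = 6.
  α_4 = 1: Horner steps 6 → 4 → 2, so m(1) = 2.
  α_5 = 4: Horner steps 6 → 0 → 9, so m(4) = 9.
  α_6 = 2: Horner steps 6 → 10 → 7, so m(2) = 7.
Codeword c = [3, 4, 6, 2, 9, 7] ∈ F_11^6.


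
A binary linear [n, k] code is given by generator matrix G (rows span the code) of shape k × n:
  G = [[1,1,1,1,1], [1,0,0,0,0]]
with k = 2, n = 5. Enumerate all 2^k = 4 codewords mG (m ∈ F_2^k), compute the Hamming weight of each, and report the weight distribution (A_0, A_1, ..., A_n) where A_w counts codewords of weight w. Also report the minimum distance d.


Weight distribution: A_0 = 1, A_1 = 1, A_4 = 1, A_5 = 1. Minimum distance d = 1.

Enumerate all 2^2 = 4 messages m ∈ F_2^2.
For each, compute codeword c = mG in F_2^5, then tally its weight.
  m = 00 → c = 00000, weight = 0.
  m = 10 → c = 11111, weight = 5.
  m = 01 → c = 10000, weight = 1.
  m = 11 → c = 01111, weight = 4.
Tally weights:
  weight 0: 1 codewords.
  weight 1: 1 codewords.
  weight 4: 1 codewords.
  weight 5: 1 codewords.
Minimum distance d = smallest w > 0 with A_w > 0 = 1.
Sanity: Σ A_w = 4 = 2^2 = 4 ✓.


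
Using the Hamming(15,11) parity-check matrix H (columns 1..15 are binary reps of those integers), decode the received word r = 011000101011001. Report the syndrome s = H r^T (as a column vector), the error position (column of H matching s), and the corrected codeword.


s = (0, 1, 1, 1)^T, error position = 7, corrected codeword c = 011000001011001

Compute s = H r^T mod 2 one row at a time:
  s_1 = 0 + 1 + 0 + 1 + 1 + 0 + 0 + 1 = 4 ≡ 0 (mod 2).
  s_2 = 0 + 0 + 0 + 1 + 1 + 0 + 0 + 1 = 3 ≡ 1 (mod 2).
  s_3 = 1 + 1 + 0 + 1 + 0 + 1 + 0 + 1 = 5 ≡ 1 (mod 2).
  s_4 = 0 + 1 + 0 + 1 + 1 + 1 + 0 + 1 = 5 ≡ 1 (mod 2).
s = (0, 1, 1, 1)^T — this equals column 7 of H (binary 0111), so error is at position 7.
Correct: flip bit 7 of r = 011000101011001 to get c = 011000001011001.


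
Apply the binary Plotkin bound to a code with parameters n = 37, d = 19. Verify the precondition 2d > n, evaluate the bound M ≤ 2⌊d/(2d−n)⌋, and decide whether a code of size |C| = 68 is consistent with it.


Plotkin bound M ≤ 38; given |C| = 68 > bound (violated).

Check applicability: 2d = 38, n = 37.
2d − n = 1 > 0, so Plotkin applies.
Compute d/(2d−n) = 19/1 ≈ 19.0000.
⌊d/(2d−n)⌋ = 19.
Plotkin bound: M ≤ 2·19 = 38.
Given |C| = 68, check: VIOLATED.
This |C| is above the Plotkin bound, so no binary code with n = 37, d = 19 and 68 codewords exists.


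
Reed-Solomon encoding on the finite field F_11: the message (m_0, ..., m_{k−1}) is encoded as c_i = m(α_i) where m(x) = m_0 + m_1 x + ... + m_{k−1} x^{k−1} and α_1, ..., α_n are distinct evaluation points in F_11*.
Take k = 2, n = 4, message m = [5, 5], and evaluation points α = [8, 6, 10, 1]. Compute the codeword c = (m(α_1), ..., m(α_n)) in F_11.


c = [1, 2, 0, 10]

Message polynomial: m(x) = 5 + 5·x (mod 11).
For each evaluation point α_i, compute m(α_i) mod 11:
  α_1 = 8: Horner steps 5 → 1, so m(8) = 1.
  α_2 = 6: Horner steps 5 → 2, so m(6) = 2.
  α_3 = 10: Horner steps 5 → 0, so m(10) = 0.
  α_4 = 1: Horner steps 5 → 10, so m(1) = 10.
Codeword c = [1, 2, 0, 10] ∈ F_11^4.


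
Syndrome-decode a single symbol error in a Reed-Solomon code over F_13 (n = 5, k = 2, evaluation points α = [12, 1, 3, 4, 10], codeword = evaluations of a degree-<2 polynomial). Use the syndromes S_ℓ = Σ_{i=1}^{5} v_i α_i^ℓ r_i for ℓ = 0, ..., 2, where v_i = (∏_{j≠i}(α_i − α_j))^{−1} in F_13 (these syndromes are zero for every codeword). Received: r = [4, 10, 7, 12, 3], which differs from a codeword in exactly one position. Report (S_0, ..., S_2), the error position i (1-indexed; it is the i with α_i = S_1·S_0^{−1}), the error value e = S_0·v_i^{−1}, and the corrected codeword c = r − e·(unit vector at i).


S = (11, 2, 11), error at position 1, error magnitude e = 4, c = [0, 10, 7, 12, 3].

Step 1: column multipliers v_i = (∏_{j≠i}(α_i − α_j))^{−1} mod 13.
  i = 1 (α = 12): (12−1)(12−3)(12−4)(12−10) = 11·9·8·2 = 1584 ≡ 11, so v_1 = 11^{−1} = 6 (mod 13).
  i = 2 (α = 1): (1−12)(1−3)(1−4)(1−10) = (−11)·(−2)·(−3)·(−9) = 594 ≡ 9, so v_2 = 9^{−1} = 3 (mod 13).
  i = 3 (α = 3): (3−12)(3−1)(3−4)(3−10) = (−9)·2·(−1)·(−7) = −126 ≡ 4, so v_3 = 4^{−1} = 10 (mod 13).
  i = 4 (α = 4): (4−12)(4−1)(4−3)(4−10) = (−8)·3·1·(−6) = 144 ≡ 1, so v_4 = 1^{−1} = 1 (mod 13).
  i = 5 (α = 10): (10−12)(10−1)(10−3)(10−4) = (−2)·9·7·6 = −756 ≡ 11, so v_5 = 11^{−1} = 6 (mod 13).
  v = [6, 3, 10, 1, 6].
Step 2: syndromes of r = [4, 10, 7, 12, 3] (all sums mod 13).
  S_0 = Σ v_i r_i = 6·4 + 3·10 + 10·7 + 1·12 + 6·3 = 154 ≡ 11.
  S_1 = Σ v_i α_i r_i = 6·12·4 + 3·1·10 + 10·3·7 + 1·4·12 + 6·10·3 = 756 ≡ 2.
  α_i^2 mod 13 = [1, 1, 9, 3, 9].
  S_2 = Σ v_i α_i^2 r_i = 6·1·4 + 3·1·10 + 10·9·7 + 1·3·12 + 6·9·3 = 882 ≡ 11.
  S = (11, 2, 11) ≠ 0, so r is not a codeword (an error is present).
Step 3: locate the error. For a single error e at position i, S_ℓ = v_i·e·α_i^ℓ, so α_err = S_1/S_0.
  S_0^{−1} = 11^{−1} = 6 (mod 13), so α_err = 2·6 = 12 ≡ 12 = α_1. Error position i = 1.
  Consistency check: S_2/S_1 = 11·7 = 77 ≡ 12 = α_err ✓ (single-error assumption holds).
Step 4: error magnitude e = S_0/v_1 = S_0·∏_{j≠1}(α_1 − α_j) = 11·11 = 121 ≡ 4 (mod 13).
Step 5: correct position 1: c_1 = r_1 − e = 4 − 4 ≡ 0 (mod 13). Hence c = [0, 10, 7, 12, 3].
  Check: interpolating c through the α_i gives m(x) = 5 + 5·x (degree < 2) with m(α_i) = c_i for every i, so c is indeed a codeword.


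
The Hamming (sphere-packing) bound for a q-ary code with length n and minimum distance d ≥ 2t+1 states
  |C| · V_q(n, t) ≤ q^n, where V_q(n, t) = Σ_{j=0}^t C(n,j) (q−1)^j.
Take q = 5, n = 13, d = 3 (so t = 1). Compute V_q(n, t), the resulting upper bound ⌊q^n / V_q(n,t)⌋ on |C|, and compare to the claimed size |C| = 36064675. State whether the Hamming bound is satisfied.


V_q(n, t) = 53, q^n = 1220703125, Hamming bound = 23032134, |C| = 36064675 > bound (violated).

Step 1: Compute V_q(n, t) = Σ_{j=0}^1 C(n, j) (q−1)^j.
  j = 0: C(13,0)·(4)^0 = 1·1 = 1.
  j = 1: C(13,1)·(4)^1 = 13·4 = 52.
  V_q(n, t) = 1 + 52 = 53.
Step 2: q^n = 5^13 = 1220703125.
Step 3: Hamming bound ⌊q^n / V_q(n,t)⌋ = ⌊1220703125/53⌋ = 23032134.
Step 4: Compare |C| = 36064675 to 23032134: violated.
The claimed |C| lies above the Hamming bound, so no 5-ary code of length 13 with d ≥ 3 can have 36064675 codewords.


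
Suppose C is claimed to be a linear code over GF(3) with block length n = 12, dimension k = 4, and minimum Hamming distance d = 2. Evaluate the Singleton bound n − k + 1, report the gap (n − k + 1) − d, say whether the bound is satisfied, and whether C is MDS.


Singleton RHS = n − k + 1 = 9, slack = 7, bound satisfied, not MDS.

Singleton bound: d ≤ n − k + 1.
Here n = 12, k = 4, so n − k + 1 = 9.
Given d = 2, check d ≤ 9: YES.
Slack = (n − k + 1) − d = 7.
The code is NOT MDS (slack = 7 > 0).
Description: the claimed parameters are [12, 4, 2]_3; such a code would be non-MDS.


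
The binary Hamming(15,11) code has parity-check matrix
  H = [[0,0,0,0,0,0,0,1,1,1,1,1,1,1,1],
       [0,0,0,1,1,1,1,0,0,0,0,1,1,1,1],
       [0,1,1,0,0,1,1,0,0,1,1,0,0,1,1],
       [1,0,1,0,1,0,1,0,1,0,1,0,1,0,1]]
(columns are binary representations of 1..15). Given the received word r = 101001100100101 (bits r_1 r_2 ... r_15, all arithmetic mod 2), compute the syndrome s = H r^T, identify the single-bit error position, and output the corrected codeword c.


s = (1, 0, 1, 1)^T, error position = 11, corrected codeword c = 101001100110101

Compute s = H r^T mod 2 one row at a time:
  s_1 = 0 + 0 + 1 + 0 + 0 + 1 + 0 + 1 = 3 ≡ 1 (mod 2).
  s_2 = 0 + 0 + 1 + 1 + 0 + 1 + 0 + 1 = 4 ≡ 0 (mod 2).
  s_3 = 0 + 1 + 1 + 1 + 1 + 0 + 0 + 1 = 5 ≡ 1 (mod 2).
  s_4 = 1 + 1 + 0 + 1 + 0 + 0 + 1 + 1 = 5 ≡ 1 (mod 2).
s = (1, 0, 1, 1)^T — this equals column 11 of H (binary 1011), so error is at position 11.
Correct: flip bit 11 of r = 101001100100101 to get c = 101001100110101.


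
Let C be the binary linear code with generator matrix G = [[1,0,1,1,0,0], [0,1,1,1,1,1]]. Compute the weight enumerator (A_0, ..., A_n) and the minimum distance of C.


Weight distribution: A_0 = 1, A_3 = 1, A_4 = 1, A_5 = 1. Minimum distance d = 3.

Enumerate all 2^2 = 4 messages m ∈ F_2^2.
For each, compute codeword c = mG in F_2^6, then tally its weight.
  m = 00 → c = 000000, weight = 0.
  m = 10 → c = 101100, weight = 3.
  m = 01 → c = 011111, weight = 5.
  m = 11 → c = 110011, weight = 4.
Tally weights:
  weight 0: 1 codewords.
  weight 3: 1 codewords.
  weight 4: 1 codewords.
  weight 5: 1 codewords.
Minimum distance d = smallest w > 0 with A_w > 0 = 3.
Sanity: Σ A_w = 4 = 2^2 = 4 ✓.


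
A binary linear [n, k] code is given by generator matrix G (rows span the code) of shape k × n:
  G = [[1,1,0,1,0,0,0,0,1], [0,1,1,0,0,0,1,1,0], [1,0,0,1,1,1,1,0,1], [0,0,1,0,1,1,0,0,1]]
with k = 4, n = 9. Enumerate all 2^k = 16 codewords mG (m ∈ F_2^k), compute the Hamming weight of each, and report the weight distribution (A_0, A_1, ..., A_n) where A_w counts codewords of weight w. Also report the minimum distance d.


Weight distribution: A_0 = 1, A_2 = 1, A_4 = 8, A_6 = 5, A_8 = 1. Minimum distance d = 2.

Enumerate all 2^4 = 16 messages m ∈ F_2^4.
For each, compute codeword c = mG in F_2^9, then tally its weight.
  m = 0000 → c = 000000000, weight = 0.
  m = 1000 → c = 110100001, weight = 4.
  m = 0100 → c = 011000110, weight = 4.
  m = 1100 → c = 101100111, weight = 6.
  m = 0010 → c = 100111101, weight = 6.
  m = 1010 → c = 010011100, weight = 4.
  m = 0110 → c = 111111011, weight = 8.
  m = 1110 → c = 001011010, weight = 4.
  m = 0001 → c = 001011001, weight = 4.
  m = 1001 → c = 111111000, weight = 6.
  m = 0101 → c = 010011111, weight = 6.
  m = 1101 → c = 100111110, weight = 6.
  m = 0011 → c = 101100100, weight = 4.
  m = 1011 → c = 011000101, weight = 4.
  m = 0111 → c = 110100010, weight = 4.
  m = 1111 → c = 000000011, weight = 2.
Tally weights:
  weight 0: 1 codewords.
  weight 2: 1 codewords.
  weight 4: 8 codewords.
  weight 6: 5 codewords.
  weight 8: 1 codewords.
Minimum distance d = smallest w > 0 with A_w > 0 = 2.
Sanity: Σ A_w = 16 = 2^4 = 16 ✓.


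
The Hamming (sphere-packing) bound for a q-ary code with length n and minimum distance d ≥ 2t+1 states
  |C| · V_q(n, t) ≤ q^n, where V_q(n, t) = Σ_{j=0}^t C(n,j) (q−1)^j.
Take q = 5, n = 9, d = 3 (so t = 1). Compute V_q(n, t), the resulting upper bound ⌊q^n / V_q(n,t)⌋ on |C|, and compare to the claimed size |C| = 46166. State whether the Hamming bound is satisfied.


V_q(n, t) = 37, q^n = 1953125, Hamming bound = 52787, |C| = 46166 ≤ bound (satisfied).

Step 1: Compute V_q(n, t) = Σ_{j=0}^1 C(n, j) (q−1)^j.
  j = 0: C(9,0)·(4)^0 = 1·1 = 1.
  j = 1: C(9,1)·(4)^1 = 9·4 = 36.
  V_q(n, t) = 1 + 36 = 37.
Step 2: q^n = 5^9 = 1953125.
Step 3: Hamming bound ⌊q^n / V_q(n,t)⌋ = ⌊1953125/37⌋ = 52787.
Step 4: Compare |C| = 46166 to 52787: satisfied.
The claimed |C| lies below the Hamming bound.


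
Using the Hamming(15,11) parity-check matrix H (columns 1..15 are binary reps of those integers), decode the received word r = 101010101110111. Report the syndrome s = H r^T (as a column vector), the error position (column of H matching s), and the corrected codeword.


s = (0, 1, 0, 0)^T, error position = 4, corrected codeword c = 101110101110111

Compute s = H r^T mod 2 one row at a time:
  s_1 = 0 + 1 + 1 + 1 + 0 + 1 + 1 + 1 = 6 ≡ 0 (mod 2).
  s_2 = 0 + 1 + 0 + 1 + 0 + 1 + 1 + 1 = 5 ≡ 1 (mod 2).
  s_3 = 0 + 1 + 0 + 1 + 1 + 1 + 1 + 1 = 6 ≡ 0 (mod 2).
  s_4 = 1 + 1 + 1 + 1 + 1 + 1 + 1 + 1 = 8 ≡ 0 (mod 2).
s = (0, 1, 0, 0)^T — this equals column 4 of H (binary 0100), so error is at position 4.
Correct: flip bit 4 of r = 101010101110111 to get c = 101110101110111.


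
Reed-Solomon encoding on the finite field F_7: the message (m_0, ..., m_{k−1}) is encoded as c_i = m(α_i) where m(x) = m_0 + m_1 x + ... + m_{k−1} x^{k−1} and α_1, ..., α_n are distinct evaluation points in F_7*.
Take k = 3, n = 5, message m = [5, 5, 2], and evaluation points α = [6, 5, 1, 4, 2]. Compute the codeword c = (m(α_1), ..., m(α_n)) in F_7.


c = [2, 3, 5, 1, 2]

Message polynomial: m(x) = 5 + 5·x + 2·x^2 (mod 7).
For each evaluation point α_i, compute m(α_i) mod 7:
  α_1 = 6: Horner steps 2 → 3 → 2, so m(6) = 2.
  α_2 = 5: Horner steps 2 → 1 → 3, so m(5) = 3.
  α_3 = 1: Horner steps 2 → 0 → 5, so m(1) = 5.
  α_4 = 4: Horner steps 2 → 6 → 1, so m(4) = 1.
  α_5 = 2: Horner steps 2 → 2 → 2, so m(2) = 2.
Codeword c = [2, 3, 5, 1, 2] ∈ F_7^5.


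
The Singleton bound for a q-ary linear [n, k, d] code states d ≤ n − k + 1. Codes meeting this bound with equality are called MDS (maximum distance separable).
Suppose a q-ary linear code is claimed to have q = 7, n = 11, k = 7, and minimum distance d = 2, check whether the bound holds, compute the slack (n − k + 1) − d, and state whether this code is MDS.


Singleton RHS = n − k + 1 = 5, slack = 3, bound satisfied, not MDS.

Singleton bound: d ≤ n − k + 1.
Here n = 11, k = 7, so n − k + 1 = 5.
Given d = 2, check d ≤ 5: YES.
Slack = (n − k + 1) − d = 3.
The code is NOT MDS (slack = 3 > 0).
Description: the claimed parameters are [11, 7, 2]_7; such a code would be non-MDS.


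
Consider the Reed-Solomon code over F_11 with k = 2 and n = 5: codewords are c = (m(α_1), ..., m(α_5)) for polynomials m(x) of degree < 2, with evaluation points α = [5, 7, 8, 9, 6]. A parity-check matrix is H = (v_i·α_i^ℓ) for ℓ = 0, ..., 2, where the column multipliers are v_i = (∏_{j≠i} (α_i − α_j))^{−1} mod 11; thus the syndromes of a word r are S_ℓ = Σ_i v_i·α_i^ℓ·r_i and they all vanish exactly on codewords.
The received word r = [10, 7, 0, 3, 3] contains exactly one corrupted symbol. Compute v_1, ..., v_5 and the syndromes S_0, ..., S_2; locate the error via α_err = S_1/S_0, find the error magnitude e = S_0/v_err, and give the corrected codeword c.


S = (5, 1, 9), error at position 4, error magnitude e = 10, c = [10, 7, 0, 4, 3].

Step 1: column multipliers v_i = (∏_{j≠i}(α_i − α_j))^{−1} mod 11.
  i = 1 (α = 5): (5−7)(5−8)(5−9)(5−6) = (−2)·(−3)·(−4)·(−1) = 24 ≡ 2, so v_1 = 2^{−1} = 6 (mod 11).
  i = 2 (α = 7): (7−5)(7−8)(7−9)(7−6) = 2·(−1)·(−2)·1 = 4 ≡ 4, so v_2 = 4^{−1} = 3 (mod 11).
  i = 3 (α = 8): (8−5)(8−7)(8−9)(8−6) = 3·1·(−1)·2 = −6 ≡ 5, so v_3 = 5^{−1} = 9 (mod 11).
  i = 4 (α = 9): (9−5)(9−7)(9−8)(9−6) = 4·2·1·3 = 24 ≡ 2, so v_4 = 2^{−1} = 6 (mod 11).
  i = 5 (α = 6): (6−5)(6−7)(6−8)(6−9) = 1·(−1)·(−2)·(−3) = −6 ≡ 5, so v_5 = 5^{−1} = 9 (mod 11).
  v = [6, 3, 9, 6, 9].
Step 2: syndromes of r = [10, 7, 0, 3, 3] (all sums mod 11).
  S_0 = Σ v_i r_i = 6·10 + 3·7 + 9·0 + 6·3 + 9·3 = 126 ≡ 5.
  S_1 = Σ v_i α_i r_i = 6·5·10 + 3·7·7 + 9·8·0 + 6·9·3 + 9·6·3 = 771 ≡ 1.
  α_i^2 mod 11 = [3, 5, 9, 4, 3].
  S_2 = Σ v_i α_i^2 r_i = 6·3·10 + 3·5·7 + 9·9·0 + 6·4·3 + 9·3·3 = 438 ≡ 9.
  S = (5, 1, 9) ≠ 0, so r is not a codeword (an error is present).
Step 3: locate the error. For a single error e at position i, S_ℓ = v_i·e·α_i^ℓ, so α_err = S_1/S_0.
  S_0^{−1} = 5^{−1} = 9 (mod 11), so α_err = 1·9 = 9 ≡ 9 = α_4. Error position i = 4.
  Consistency check: S_2/S_1 = 9·1 = 9 ≡ 9 = α_err ✓ (single-error assumption holds).
Step 4: error magnitude e = S_0/v_4 = S_0·∏_{j≠4}(α_4 − α_j) = 5·2 = 10 ≡ 10 (mod 11).
Step 5: correct position 4: c_4 = r_4 − e = 3 − 10 ≡ 4 (mod 11). Hence c = [10, 7, 0, 4, 3].
  Check: interpolating c through the α_i gives m(x) = 1 + 4·x (degree < 2) with m(α_i) = c_i for every i, so c is indeed a codeword.


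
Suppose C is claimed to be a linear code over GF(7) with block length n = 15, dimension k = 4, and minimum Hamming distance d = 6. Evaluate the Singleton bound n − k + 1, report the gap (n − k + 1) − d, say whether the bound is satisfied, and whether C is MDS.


Singleton RHS = n − k + 1 = 12, slack = 6, bound satisfied, not MDS.

Singleton bound: d ≤ n − k + 1.
Here n = 15, k = 4, so n − k + 1 = 12.
Given d = 6, check d ≤ 12: YES.
Slack = (n − k + 1) − d = 6.
The code is NOT MDS (slack = 6 > 0).
Description: the claimed parameters are [15, 4, 6]_7; such a code would be non-MDS.


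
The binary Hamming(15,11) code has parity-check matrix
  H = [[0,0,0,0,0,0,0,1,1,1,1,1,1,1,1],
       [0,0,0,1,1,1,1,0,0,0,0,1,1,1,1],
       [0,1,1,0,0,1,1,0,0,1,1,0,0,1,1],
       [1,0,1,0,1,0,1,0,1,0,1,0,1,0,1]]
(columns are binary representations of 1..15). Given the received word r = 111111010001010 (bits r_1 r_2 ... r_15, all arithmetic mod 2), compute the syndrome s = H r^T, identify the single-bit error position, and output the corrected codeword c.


s = (1, 1, 0, 1)^T, error position = 13, corrected codeword c = 111111010001110

Compute s = H r^T mod 2 one row at a time:
  s_1 = 1 + 0 + 0 + 0 + 1 + 0 + 1 + 0 = 3 ≡ 1 (mod 2).
  s_2 = 1 + 1 + 1 + 0 + 1 + 0 + 1 + 0 = 5 ≡ 1 (mod 2).
  s_3 = 1 + 1 + 1 + 0 + 0 + 0 + 1 + 0 = 4 ≡ 0 (mod 2).
  s_4 = 1 + 1 + 1 + 0 + 0 + 0 + 0 + 0 = 3 ≡ 1 (mod 2).
s = (1, 1, 0, 1)^T — this equals column 13 of H (binary 1101), so error is at position 13.
Correct: flip bit 13 of r = 111111010001010 to get c = 111111010001110.


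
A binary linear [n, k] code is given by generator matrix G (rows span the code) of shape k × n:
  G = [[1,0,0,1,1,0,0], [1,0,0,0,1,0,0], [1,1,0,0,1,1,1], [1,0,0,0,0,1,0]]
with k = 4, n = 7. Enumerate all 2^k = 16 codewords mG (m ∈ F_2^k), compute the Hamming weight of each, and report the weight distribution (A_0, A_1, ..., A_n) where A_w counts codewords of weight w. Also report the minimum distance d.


Weight distribution: A_0 = 1, A_1 = 1, A_2 = 3, A_3 = 6, A_4 = 3, A_5 = 1, A_6 = 1. Minimum distance d = 1.

Enumerate all 2^4 = 16 messages m ∈ F_2^4.
For each, compute codeword c = mG in F_2^7, then tally its weight.
  m = 0000 → c = 0000000, weight = 0.
  m = 1000 → c = 1001100, weight = 3.
  m = 0100 → c = 1000100, weight = 2.
  m = 1100 → c = 0001000, weight = 1.
  m = 0010 → c = 1100111, weight = 5.
  m = 1010 → c = 0101011, weight = 4.
  m = 0110 → c = 0100011, weight = 3.
  m = 1110 → c = 1101111, weight = 6.
  m = 0001 → c = 1000010, weight = 2.
  m = 1001 → c = 0001110, weight = 3.
  m = 0101 → c = 0000110, weight = 2.
  m = 1101 → c = 1001010, weight = 3.
  m = 0011 → c = 0100101, weight = 3.
  m = 1011 → c = 1101001, weight = 4.
  m = 0111 → c = 1100001, weight = 3.
  m = 1111 → c = 0101101, weight = 4.
Tally weights:
  weight 0: 1 codewords.
  weight 1: 1 codewords.
  weight 2: 3 codewords.
  weight 3: 6 codewords.
  weight 4: 3 codewords.
  weight 5: 1 codewords.
  weight 6: 1 codewords.
Minimum distance d = smallest w > 0 with A_w > 0 = 1.
Sanity: Σ A_w = 16 = 2^4 = 16 ✓.
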